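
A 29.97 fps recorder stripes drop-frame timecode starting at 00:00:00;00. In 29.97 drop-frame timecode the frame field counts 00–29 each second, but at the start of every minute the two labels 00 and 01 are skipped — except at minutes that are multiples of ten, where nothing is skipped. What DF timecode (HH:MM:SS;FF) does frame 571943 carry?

05:18:03;27

Each 10-minute DF block holds 10 × 60 × 30 − 9 × 2 = 17982 frames. 571943 ÷ 17982 → 31 full blocks, remainder 14501.
Within the partial block the first minute is 1800 frames and each further minute 1798, so 8 further minute boundaries passed. Total skipped labels = 18 × 31 + 2 × 8 = 574.
Non-drop label index = 571943 + 574 = 572517; at 30 labels/s that is 05:18:03:27, i.e. DF 05:18:03;27.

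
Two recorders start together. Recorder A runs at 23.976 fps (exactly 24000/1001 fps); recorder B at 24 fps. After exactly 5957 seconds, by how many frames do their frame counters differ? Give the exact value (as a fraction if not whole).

A emits 24000/1001 × 5957 = 20424000/143 frames; B emits 24 × 5957 = 142968.
Difference = 20424/143 frames (≈ 142.8252); B is ahead of A.

20424/143 frames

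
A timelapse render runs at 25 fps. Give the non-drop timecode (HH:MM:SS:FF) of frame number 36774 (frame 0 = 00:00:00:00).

00:24:30:24

36774 ÷ 25 = 1470 full seconds, remainder 24 frames.
1470 s = 0 h 24 min 30 s.
Timecode: 00:24:30:24.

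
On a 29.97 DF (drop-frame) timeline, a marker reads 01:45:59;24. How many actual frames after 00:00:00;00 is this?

190604

Complete 10-minute blocks: 10, each 17982 frames → 179820.
Remaining 5 whole minutes in the current block: 1800 + 4 × 1798 = 8992 frames.
Within the current minute: 59 × 30 + 24 − 2 = 1792 (labels ;00/;01 skipped at this minute). Total = 179820 + 8992 + 1792 = 190604.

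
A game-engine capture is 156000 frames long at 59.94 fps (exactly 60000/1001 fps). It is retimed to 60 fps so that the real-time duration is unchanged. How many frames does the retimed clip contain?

Target frames = source frames × (target rate / source rate) = 156000 × (60)/(60000/1001) = 156000 × 1001/1000 = 156156.

156156 frames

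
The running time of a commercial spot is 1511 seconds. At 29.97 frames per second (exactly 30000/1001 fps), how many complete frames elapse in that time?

Frames = 1511 × 30000/1001 = 45330000/1001 ≈ 45284.7153.
Complete frames: 45284.

45284 frames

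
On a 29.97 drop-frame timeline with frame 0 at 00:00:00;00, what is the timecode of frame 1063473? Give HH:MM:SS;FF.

Ten DF minutes hold 17982 frames, so frame 1063473 lies in block 59 (frames 1060938–1078919) with 2535 frames into that block.
The block's first minute is 1800 frames and the rest 1798 each; 2535 frames reaches minute 1, so 59 × 18 + 1 × 2 = 1064 labels have been skipped so far.
Adding those back, label number 1063473 + 1064 = 1064537 at 30 labels/s is 35484 s + 17 f = 9 h 51 min 24 s frame 17, i.e. 09:51:24;17.

09:51:24;17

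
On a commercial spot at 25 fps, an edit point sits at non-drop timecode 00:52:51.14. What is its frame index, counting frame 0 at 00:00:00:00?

frame 79289

Total seconds to the label: (0 × 3600 + 52 × 60 + 51) = 3171.
Frame index = 3171 × 25 + 14 = 79289.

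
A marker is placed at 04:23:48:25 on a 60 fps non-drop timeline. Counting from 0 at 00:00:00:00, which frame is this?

Total seconds to the label: (4 × 3600 + 23 × 60 + 48) = 15828.
Frame index = 15828 × 60 + 25 = 949705.

frame 949705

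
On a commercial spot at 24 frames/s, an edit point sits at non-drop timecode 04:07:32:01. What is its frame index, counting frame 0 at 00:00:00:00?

frame 356449

Total seconds to the label: (4 × 3600 + 7 × 60 + 32) = 14852.
Frame index = 14852 × 24 + 1 = 356449.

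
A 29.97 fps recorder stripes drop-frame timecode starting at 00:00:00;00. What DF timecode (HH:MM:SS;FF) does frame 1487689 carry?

Each 10-minute DF block holds 10 × 60 × 30 − 9 × 2 = 17982 frames. 1487689 ÷ 17982 → 82 full blocks, remainder 13165.
Within the partial block the first minute is 1800 frames and each further minute 1798, so 7 further minute boundaries passed. Total skipped labels = 18 × 82 + 2 × 7 = 1490.
Non-drop label index = 1487689 + 1490 = 1489179; at 30 labels/s that is 13:47:19:09, i.e. DF 13:47:19;09.

13:47:19;09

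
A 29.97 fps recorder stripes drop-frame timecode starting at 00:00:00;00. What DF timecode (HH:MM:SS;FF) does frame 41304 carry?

00:22:58;04

Each 10-minute DF block holds 10 × 60 × 30 − 9 × 2 = 17982 frames. 41304 ÷ 17982 → 2 full blocks, remainder 5340.
Within the partial block the first minute is 1800 frames and each further minute 1798, so 2 further minute boundaries passed. Total skipped labels = 18 × 2 + 2 × 2 = 40.
Non-drop label index = 41304 + 40 = 41344; at 30 labels/s that is 00:22:58:04, i.e. DF 00:22:58;04.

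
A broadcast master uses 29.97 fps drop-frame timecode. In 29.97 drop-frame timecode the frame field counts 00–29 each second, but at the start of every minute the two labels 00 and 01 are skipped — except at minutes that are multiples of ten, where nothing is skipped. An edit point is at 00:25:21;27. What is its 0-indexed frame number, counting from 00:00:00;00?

45611

As if non-drop at 30 labels/s: (0 × 3600 + 25 × 60 + 21) × 30 + 27 = 45657.
Minute boundaries passed: 25; those not divisible by 10: 25 − 2 = 23; dropped labels = 2 × 23 = 46.
Actual frame index = 45657 − 46 = 45611.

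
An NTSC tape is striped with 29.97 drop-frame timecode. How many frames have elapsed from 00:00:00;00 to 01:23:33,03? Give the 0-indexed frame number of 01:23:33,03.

Complete 10-minute blocks: 8, each 17982 frames → 143856.
Remaining 3 whole minutes in the current block: 1800 + 2 × 1798 = 5396 frames.
Within the current minute: 33 × 30 + 3 − 2 = 991 (labels ;00/;01 skipped at this minute). Total = 143856 + 5396 + 991 = 150243.

150243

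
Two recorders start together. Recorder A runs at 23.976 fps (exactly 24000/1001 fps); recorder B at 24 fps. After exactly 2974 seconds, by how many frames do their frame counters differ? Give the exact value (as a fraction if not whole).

71376/1001 frames

A emits 24000/1001 × 2974 = 71376000/1001 frames; B emits 24 × 2974 = 71376.
Difference = 71376/1001 frames (≈ 71.3047); B is ahead of A.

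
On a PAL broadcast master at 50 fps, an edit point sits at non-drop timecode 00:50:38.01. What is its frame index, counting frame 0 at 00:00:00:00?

Total seconds to the label: (0 × 3600 + 50 × 60 + 38) = 3038.
Frame index = 3038 × 50 + 1 = 151901.

frame 151901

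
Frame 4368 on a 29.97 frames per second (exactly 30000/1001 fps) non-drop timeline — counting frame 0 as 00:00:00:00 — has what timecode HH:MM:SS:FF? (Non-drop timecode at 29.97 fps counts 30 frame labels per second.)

4368 ÷ 30 = 145 full seconds, remainder 18 frames.
145 s = 0 h 2 min 25 s.
Timecode: 00:02:25:18.

00:02:25:18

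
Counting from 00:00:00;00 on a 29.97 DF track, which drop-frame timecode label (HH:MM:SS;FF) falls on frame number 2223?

00:01:14;05

Ten DF minutes hold 17982 frames, so frame 2223 lies in block 0 (frames 0–17981) with 2223 frames into that block.
The block's first minute is 1800 frames and the rest 1798 each; 2223 frames reaches minute 1, so 0 × 18 + 1 × 2 = 2 labels have been skipped so far.
Adding those back, label number 2223 + 2 = 2225 at 30 labels/s is 74 s + 5 f = 0 h 1 min 14 s frame 5, i.e. 00:01:14;05.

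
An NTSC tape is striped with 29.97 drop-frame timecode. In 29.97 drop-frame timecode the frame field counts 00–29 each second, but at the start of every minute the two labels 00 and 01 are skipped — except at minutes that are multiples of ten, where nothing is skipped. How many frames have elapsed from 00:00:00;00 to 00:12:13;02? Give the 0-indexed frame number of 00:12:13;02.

21970

As if non-drop at 30 labels/s: (0 × 3600 + 12 × 60 + 13) × 30 + 2 = 21992.
Minute boundaries passed: 12; those not divisible by 10: 12 − 1 = 11; dropped labels = 2 × 11 = 22.
Actual frame index = 21992 − 22 = 21970.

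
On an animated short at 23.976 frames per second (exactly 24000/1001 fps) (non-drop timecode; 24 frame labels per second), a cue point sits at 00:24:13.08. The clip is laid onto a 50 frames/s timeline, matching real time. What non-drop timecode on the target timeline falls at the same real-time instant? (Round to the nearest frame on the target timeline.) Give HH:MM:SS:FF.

00:24:14:39

Source frame index: (0×3600 + 24×60 + 13) × 24 + 8 = 34880.
Real time: 34880 / (24000/1001) = 109109/75 s.
Target frame: (109109/75) × (50) = 218218/3 ≈ 72739.333 → 72739.
At 50 labels/s: frame 72739 → 00:24:14:39.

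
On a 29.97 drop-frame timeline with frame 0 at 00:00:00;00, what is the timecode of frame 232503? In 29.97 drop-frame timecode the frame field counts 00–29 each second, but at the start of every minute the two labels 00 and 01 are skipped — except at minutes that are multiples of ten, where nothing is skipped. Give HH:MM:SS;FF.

02:09:17;27

Each 10-minute DF block holds 10 × 60 × 30 − 9 × 2 = 17982 frames. 232503 ÷ 17982 → 12 full blocks, remainder 16719.
Within the partial block the first minute is 1800 frames and each further minute 1798, so 9 further minute boundaries passed. Total skipped labels = 18 × 12 + 2 × 9 = 234.
Non-drop label index = 232503 + 234 = 232737; at 30 labels/s that is 02:09:17:27, i.e. DF 02:09:17;27.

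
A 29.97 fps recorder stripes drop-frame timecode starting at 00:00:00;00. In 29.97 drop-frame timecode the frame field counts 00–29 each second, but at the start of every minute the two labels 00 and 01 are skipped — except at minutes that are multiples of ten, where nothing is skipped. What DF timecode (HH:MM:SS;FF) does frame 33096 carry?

Ten DF minutes hold 17982 frames, so frame 33096 lies in block 1 (frames 17982–35963) with 15114 frames into that block.
The block's first minute is 1800 frames and the rest 1798 each; 15114 frames reaches minute 8, so 1 × 18 + 8 × 2 = 34 labels have been skipped so far.
Adding those back, label number 33096 + 34 = 33130 at 30 labels/s is 1104 s + 10 f = 0 h 18 min 24 s frame 10, i.e. 00:18:24;10.

00:18:24;10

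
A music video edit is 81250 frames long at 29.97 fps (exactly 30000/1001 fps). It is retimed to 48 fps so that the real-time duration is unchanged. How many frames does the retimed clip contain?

130130 frames

Target frames = source frames × (target rate / source rate) = 81250 × (48)/(30000/1001) = 81250 × 1001/625 = 130130.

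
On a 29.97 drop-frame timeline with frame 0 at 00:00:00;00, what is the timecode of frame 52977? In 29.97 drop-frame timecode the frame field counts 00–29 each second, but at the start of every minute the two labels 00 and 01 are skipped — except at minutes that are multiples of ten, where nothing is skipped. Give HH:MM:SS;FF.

Each 10-minute DF block holds 10 × 60 × 30 − 9 × 2 = 17982 frames. 52977 ÷ 17982 → 2 full blocks, remainder 17013.
Within the partial block the first minute is 1800 frames and each further minute 1798, so 9 further minute boundaries passed. Total skipped labels = 18 × 2 + 2 × 9 = 54.
Non-drop label index = 52977 + 54 = 53031; at 30 labels/s that is 00:29:27:21, i.e. DF 00:29:27;21.

00:29:27;21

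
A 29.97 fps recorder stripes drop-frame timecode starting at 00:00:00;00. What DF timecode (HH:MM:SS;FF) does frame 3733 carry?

00:02:04;17

Ten DF minutes hold 17982 frames, so frame 3733 lies in block 0 (frames 0–17981) with 3733 frames into that block.
The block's first minute is 1800 frames and the rest 1798 each; 3733 frames reaches minute 2, so 0 × 18 + 2 × 2 = 4 labels have been skipped so far.
Adding those back, label number 3733 + 4 = 3737 at 30 labels/s is 124 s + 17 f = 0 h 2 min 4 s frame 17, i.e. 00:02:04;17.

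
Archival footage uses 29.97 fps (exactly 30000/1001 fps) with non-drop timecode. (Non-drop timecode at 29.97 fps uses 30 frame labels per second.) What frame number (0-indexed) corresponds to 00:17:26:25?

frame 31405

Total seconds to the label: (0 × 3600 + 17 × 60 + 26) = 1046.
Frame index = 1046 × 30 + 25 = 31405.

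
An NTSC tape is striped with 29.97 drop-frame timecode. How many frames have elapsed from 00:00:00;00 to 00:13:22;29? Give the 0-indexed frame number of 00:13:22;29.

Complete 10-minute blocks: 1, each 17982 frames → 17982.
Remaining 3 whole minutes in the current block: 1800 + 2 × 1798 = 5396 frames.
Within the current minute: 22 × 30 + 29 − 2 = 687 (labels ;00/;01 skipped at this minute). Total = 17982 + 5396 + 687 = 24065.

24065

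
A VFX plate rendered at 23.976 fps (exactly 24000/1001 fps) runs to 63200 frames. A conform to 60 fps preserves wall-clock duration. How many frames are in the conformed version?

Target frames = source frames × (target rate / source rate) = 63200 × (60)/(24000/1001) = 63200 × 1001/400 = 158158.

158158 frames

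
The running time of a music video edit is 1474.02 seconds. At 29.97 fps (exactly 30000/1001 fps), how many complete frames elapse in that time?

Frames = 1474.02 × 30000/1001 = 44220600/1001 ≈ 44176.4236.
Complete frames: 44176.

44176 frames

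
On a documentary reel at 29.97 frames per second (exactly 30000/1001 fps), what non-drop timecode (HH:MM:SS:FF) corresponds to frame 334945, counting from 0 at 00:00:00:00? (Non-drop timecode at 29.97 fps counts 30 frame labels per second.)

334945 ÷ 30 = 11164 full seconds, remainder 25 frames.
11164 s = 3 h 6 min 4 s.
Timecode: 03:06:04:25.

03:06:04:25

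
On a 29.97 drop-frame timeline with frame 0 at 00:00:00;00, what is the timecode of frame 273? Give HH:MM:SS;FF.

Ten DF minutes hold 17982 frames, so frame 273 lies in block 0 (frames 0–17981) with 273 frames into that block.
The block's first minute is 1800 frames and the rest 1798 each; 273 frames reaches minute 0, so 0 × 18 + 0 × 2 = 0 labels have been skipped so far.
Adding those back, label number 273 + 0 = 273 at 30 labels/s is 9 s + 3 f = 0 h 0 min 9 s frame 3, i.e. 00:00:09;03.

00:00:09;03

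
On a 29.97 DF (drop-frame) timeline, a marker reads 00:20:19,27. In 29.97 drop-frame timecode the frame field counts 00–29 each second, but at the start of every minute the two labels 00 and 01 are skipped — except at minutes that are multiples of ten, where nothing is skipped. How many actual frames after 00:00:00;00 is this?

36561

Complete 10-minute blocks: 2, each 17982 frames → 35964.
Remaining 0 whole minutes in the current block: 0 frames.
Within the current minute: 19 × 30 + 27 = 597. Total = 35964 + 0 + 597 = 36561.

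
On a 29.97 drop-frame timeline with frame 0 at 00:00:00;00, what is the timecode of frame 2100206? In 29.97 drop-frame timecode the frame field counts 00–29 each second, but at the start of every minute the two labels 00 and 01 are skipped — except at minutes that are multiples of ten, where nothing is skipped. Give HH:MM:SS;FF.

19:27:56;28

Each 10-minute DF block holds 10 × 60 × 30 − 9 × 2 = 17982 frames. 2100206 ÷ 17982 → 116 full blocks, remainder 14294.
Within the partial block the first minute is 1800 frames and each further minute 1798, so 7 further minute boundaries passed. Total skipped labels = 18 × 116 + 2 × 7 = 2102.
Non-drop label index = 2100206 + 2102 = 2102308; at 30 labels/s that is 19:27:56:28, i.e. DF 19:27:56;28.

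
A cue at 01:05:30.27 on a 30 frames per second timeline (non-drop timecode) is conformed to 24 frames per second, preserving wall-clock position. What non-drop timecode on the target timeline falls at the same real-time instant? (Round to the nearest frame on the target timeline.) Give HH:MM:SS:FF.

Source frame index: (1×3600 + 5×60 + 30) × 30 + 27 = 117927.
Real time: 117927 / (30) = 39309/10 s.
Target frame: (39309/10) × (24) = 471708/5 ≈ 94341.600 → 94342.
At 24 labels/s: frame 94342 → 01:05:30:22.

01:05:30:22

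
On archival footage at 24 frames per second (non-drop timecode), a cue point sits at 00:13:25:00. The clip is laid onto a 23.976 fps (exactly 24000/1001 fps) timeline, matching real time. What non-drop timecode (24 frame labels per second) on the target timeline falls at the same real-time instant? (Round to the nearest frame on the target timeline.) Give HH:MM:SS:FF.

00:13:24:05

Source frame index: (0×3600 + 13×60 + 25) × 24 + 0 = 19320.
Real time: 19320 / (24) = 805 s.
Target frame: (805) × (24000/1001) = 2760000/143 ≈ 19300.699 → 19301.
At 24 labels/s: frame 19301 → 00:13:24:05.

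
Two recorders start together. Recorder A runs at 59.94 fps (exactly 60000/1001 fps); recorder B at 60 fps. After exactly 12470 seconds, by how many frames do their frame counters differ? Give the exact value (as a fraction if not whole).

A emits 60000/1001 × 12470 = 748200000/1001 frames; B emits 60 × 12470 = 748200.
Difference = 748200/1001 frames (≈ 747.4525); B is ahead of A.

748200/1001 frames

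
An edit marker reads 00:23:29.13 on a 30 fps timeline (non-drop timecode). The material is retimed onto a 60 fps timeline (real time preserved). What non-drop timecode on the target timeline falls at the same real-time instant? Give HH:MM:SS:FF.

Source frame index: (0×3600 + 23×60 + 29) × 30 + 13 = 42283.
Real time: 42283 / (30) = 42283/30 s.
Target frame: (42283/30) × (60) = 84566.
At 60 labels/s: frame 84566 → 00:23:29:26.

00:23:29:26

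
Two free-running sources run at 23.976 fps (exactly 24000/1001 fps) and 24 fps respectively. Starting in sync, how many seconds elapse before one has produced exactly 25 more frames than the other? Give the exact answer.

The gap grows by |24 − 24000/1001| = 24/1001 frames per second.
Time for a 25-frame gap: 25 ÷ (24/1001) = 25025/24 s.

25025/24 seconds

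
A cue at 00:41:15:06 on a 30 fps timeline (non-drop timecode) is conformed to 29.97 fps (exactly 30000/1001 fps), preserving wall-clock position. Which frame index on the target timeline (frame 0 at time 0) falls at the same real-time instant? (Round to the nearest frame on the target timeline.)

Source frame index: (0×3600 + 41×60 + 15) × 30 + 6 = 74256.
Real time: 74256 / (30) = 12376/5 s.
Target frame: (12376/5) × (30000/1001) = 816000/11 ≈ 74181.818 → 74182.

frame 74182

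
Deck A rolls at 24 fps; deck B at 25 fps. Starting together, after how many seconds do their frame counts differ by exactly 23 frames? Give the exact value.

The gap grows by |25 − 24| = 1 frame per second.
Time for a 23-frame gap: 23 ÷ (1) = 23 s.

23 seconds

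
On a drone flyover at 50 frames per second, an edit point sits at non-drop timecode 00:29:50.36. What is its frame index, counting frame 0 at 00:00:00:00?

Total seconds to the label: (0 × 3600 + 29 × 60 + 50) = 1790.
Frame index = 1790 × 50 + 36 = 89536.

89536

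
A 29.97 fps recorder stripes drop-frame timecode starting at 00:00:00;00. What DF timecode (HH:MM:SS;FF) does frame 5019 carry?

00:02:47;13

Ten DF minutes hold 17982 frames, so frame 5019 lies in block 0 (frames 0–17981) with 5019 frames into that block.
The block's first minute is 1800 frames and the rest 1798 each; 5019 frames reaches minute 2, so 0 × 18 + 2 × 2 = 4 labels have been skipped so far.
Adding those back, label number 5019 + 4 = 5023 at 30 labels/s is 167 s + 13 f = 0 h 2 min 47 s frame 13, i.e. 00:02:47;13.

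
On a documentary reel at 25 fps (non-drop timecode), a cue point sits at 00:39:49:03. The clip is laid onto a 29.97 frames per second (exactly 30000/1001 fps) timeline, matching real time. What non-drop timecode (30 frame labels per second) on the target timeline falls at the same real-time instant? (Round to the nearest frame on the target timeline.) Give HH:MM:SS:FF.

00:39:46:22

Source frame index: (0×3600 + 39×60 + 49) × 25 + 3 = 59728.
Real time: 59728 / (25) = 59728/25 s.
Target frame: (59728/25) × (30000/1001) = 71673600/1001 ≈ 71601.998 → 71602.
At 30 labels/s: frame 71602 → 00:39:46:22.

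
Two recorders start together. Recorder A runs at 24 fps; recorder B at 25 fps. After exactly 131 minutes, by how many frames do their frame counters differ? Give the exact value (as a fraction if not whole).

7860 frames

131 min = 7860 s.
A emits 24 × 7860 = 188640 frames; B emits 25 × 7860 = 196500.
Difference = 7860 frames; B is ahead of A.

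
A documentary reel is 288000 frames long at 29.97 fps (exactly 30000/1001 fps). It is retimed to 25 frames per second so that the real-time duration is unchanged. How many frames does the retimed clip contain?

240240 frames

Target frames = source frames × (target rate / source rate) = 288000 × (25)/(30000/1001) = 288000 × 1001/1200 = 240240.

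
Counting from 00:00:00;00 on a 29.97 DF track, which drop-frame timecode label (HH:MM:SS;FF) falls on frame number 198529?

Each 10-minute DF block holds 10 × 60 × 30 − 9 × 2 = 17982 frames. 198529 ÷ 17982 → 11 full blocks, remainder 727.
Within the partial block the first minute is 1800 frames and each further minute 1798, so 0 further minute boundaries passed. Total skipped labels = 18 × 11 + 2 × 0 = 198.
Non-drop label index = 198529 + 198 = 198727; at 30 labels/s that is 01:50:24:07, i.e. DF 01:50:24;07.

01:50:24;07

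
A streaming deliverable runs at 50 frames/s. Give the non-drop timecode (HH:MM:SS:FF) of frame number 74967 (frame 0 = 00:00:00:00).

74967 ÷ 50 = 1499 full seconds, remainder 17 frames.
1499 s = 0 h 24 min 59 s.
Timecode: 00:24:59:17.

00:24:59:17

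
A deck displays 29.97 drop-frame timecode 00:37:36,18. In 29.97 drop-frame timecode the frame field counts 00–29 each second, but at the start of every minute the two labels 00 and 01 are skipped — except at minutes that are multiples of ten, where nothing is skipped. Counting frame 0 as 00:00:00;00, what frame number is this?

Complete 10-minute blocks: 3, each 17982 frames → 53946.
Remaining 7 whole minutes in the current block: 1800 + 6 × 1798 = 12588 frames.
Within the current minute: 36 × 30 + 18 − 2 = 1096 (labels ;00/;01 skipped at this minute). Total = 53946 + 12588 + 1096 = 67630.

67630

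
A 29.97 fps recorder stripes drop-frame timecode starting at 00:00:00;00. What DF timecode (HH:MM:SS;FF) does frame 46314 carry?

00:25:45;10

Ten DF minutes hold 17982 frames, so frame 46314 lies in block 2 (frames 35964–53945) with 10350 frames into that block.
The block's first minute is 1800 frames and the rest 1798 each; 10350 frames reaches minute 5, so 2 × 18 + 5 × 2 = 46 labels have been skipped so far.
Adding those back, label number 46314 + 46 = 46360 at 30 labels/s is 1545 s + 10 f = 0 h 25 min 45 s frame 10, i.e. 00:25:45;10.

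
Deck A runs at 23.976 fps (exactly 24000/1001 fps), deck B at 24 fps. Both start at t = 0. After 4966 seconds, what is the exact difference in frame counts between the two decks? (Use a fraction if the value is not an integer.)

A emits 24000/1001 × 4966 = 9168000/77 frames; B emits 24 × 4966 = 119184.
Difference = 9168/77 frames (≈ 119.0649); B is ahead of A.

9168/77 frames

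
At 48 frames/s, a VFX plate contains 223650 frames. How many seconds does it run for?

Running time = 223650 / (48) = 4659.375 s.

4659.375 seconds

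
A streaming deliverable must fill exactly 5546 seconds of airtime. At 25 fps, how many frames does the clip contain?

138650 frames

Frames = 5546 × 25 = 138650.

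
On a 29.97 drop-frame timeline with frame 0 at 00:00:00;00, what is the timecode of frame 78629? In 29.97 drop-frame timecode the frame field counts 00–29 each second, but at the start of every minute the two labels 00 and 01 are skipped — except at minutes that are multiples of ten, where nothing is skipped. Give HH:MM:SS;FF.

Each 10-minute DF block holds 10 × 60 × 30 − 9 × 2 = 17982 frames. 78629 ÷ 17982 → 4 full blocks, remainder 6701.
Within the partial block the first minute is 1800 frames and each further minute 1798, so 3 further minute boundaries passed. Total skipped labels = 18 × 4 + 2 × 3 = 78.
Non-drop label index = 78629 + 78 = 78707; at 30 labels/s that is 00:43:43:17, i.e. DF 00:43:43;17.

00:43:43;17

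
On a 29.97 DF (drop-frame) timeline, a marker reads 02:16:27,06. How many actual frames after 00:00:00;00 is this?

As if non-drop at 30 labels/s: (2 × 3600 + 16 × 60 + 27) × 30 + 6 = 245616.
Minute boundaries passed: 136; those not divisible by 10: 136 − 13 = 123; dropped labels = 2 × 123 = 246.
Actual frame index = 245616 − 246 = 245370.

245370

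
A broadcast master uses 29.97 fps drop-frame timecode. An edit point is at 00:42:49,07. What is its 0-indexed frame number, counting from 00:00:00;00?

77001

As if non-drop at 30 labels/s: (0 × 3600 + 42 × 60 + 49) × 30 + 7 = 77077.
Minute boundaries passed: 42; those not divisible by 10: 42 − 4 = 38; dropped labels = 2 × 38 = 76.
Actual frame index = 77077 − 76 = 77001.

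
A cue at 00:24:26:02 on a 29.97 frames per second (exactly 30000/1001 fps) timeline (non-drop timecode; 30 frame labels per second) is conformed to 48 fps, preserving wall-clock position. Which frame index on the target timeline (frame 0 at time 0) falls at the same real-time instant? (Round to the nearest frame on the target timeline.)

Source frame index: (0×3600 + 24×60 + 26) × 30 + 2 = 43982.
Real time: 43982 / (30000/1001) = 22012991/15000 s.
Target frame: (22012991/15000) × (48) = 44025982/625 ≈ 70441.571 → 70442.

frame 70442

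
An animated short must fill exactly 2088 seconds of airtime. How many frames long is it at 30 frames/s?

Frames = 2088 × 30 = 62640.

62640 frames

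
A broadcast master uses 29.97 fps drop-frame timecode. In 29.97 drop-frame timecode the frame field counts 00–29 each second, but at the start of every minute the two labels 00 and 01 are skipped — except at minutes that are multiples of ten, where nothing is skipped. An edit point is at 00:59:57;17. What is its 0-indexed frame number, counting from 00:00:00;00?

107819

Complete 10-minute blocks: 5, each 17982 frames → 89910.
Remaining 9 whole minutes in the current block: 1800 + 8 × 1798 = 16184 frames.
Within the current minute: 57 × 30 + 17 − 2 = 1725 (labels ;00/;01 skipped at this minute). Total = 89910 + 16184 + 1725 = 107819.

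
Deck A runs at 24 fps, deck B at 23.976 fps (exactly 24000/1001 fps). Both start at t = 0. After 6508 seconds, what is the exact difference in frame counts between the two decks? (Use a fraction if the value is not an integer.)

A emits 24 × 6508 = 156192 frames; B emits 24000/1001 × 6508 = 156192000/1001.
Difference = 156192/1001 frames (≈ 156.0360); B is behind A.

156192/1001 frames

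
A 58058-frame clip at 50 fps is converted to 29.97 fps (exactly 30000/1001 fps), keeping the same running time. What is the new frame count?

Target frames = source frames × (target rate / source rate) = 58058 × (30000/1001)/(50) = 58058 × 600/1001 = 34800.

34800 frames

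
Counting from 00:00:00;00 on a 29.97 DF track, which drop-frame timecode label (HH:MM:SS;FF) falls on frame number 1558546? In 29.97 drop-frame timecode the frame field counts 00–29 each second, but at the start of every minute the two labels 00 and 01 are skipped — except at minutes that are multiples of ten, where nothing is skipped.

14:26:43;16

Each 10-minute DF block holds 10 × 60 × 30 − 9 × 2 = 17982 frames. 1558546 ÷ 17982 → 86 full blocks, remainder 12094.
Within the partial block the first minute is 1800 frames and each further minute 1798, so 6 further minute boundaries passed. Total skipped labels = 18 × 86 + 2 × 6 = 1560.
Non-drop label index = 1558546 + 1560 = 1560106; at 30 labels/s that is 14:26:43:16, i.e. DF 14:26:43;16.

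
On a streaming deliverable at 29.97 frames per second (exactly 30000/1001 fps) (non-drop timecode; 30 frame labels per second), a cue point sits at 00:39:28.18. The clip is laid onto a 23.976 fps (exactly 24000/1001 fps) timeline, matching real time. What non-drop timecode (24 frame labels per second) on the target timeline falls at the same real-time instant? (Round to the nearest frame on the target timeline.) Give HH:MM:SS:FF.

Source frame index: (0×3600 + 39×60 + 28) × 30 + 18 = 71058.
Real time: 71058 / (30000/1001) = 11854843/5000 s.
Target frame: (11854843/5000) × (24000/1001) = 284232/5 ≈ 56846.400 → 56846.
At 24 labels/s: frame 56846 → 00:39:28:14.

00:39:28:14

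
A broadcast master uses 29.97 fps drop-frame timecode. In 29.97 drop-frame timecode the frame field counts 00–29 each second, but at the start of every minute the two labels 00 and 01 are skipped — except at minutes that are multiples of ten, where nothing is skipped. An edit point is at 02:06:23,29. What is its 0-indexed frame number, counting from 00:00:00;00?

Complete 10-minute blocks: 12, each 17982 frames → 215784.
Remaining 6 whole minutes in the current block: 1800 + 5 × 1798 = 10790 frames.
Within the current minute: 23 × 30 + 29 − 2 = 717 (labels ;00/;01 skipped at this minute). Total = 215784 + 10790 + 717 = 227291.

227291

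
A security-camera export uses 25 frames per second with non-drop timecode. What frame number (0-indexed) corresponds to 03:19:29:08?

299233

Total seconds to the label: (3 × 3600 + 19 × 60 + 29) = 11969.
Frame index = 11969 × 25 + 8 = 299233.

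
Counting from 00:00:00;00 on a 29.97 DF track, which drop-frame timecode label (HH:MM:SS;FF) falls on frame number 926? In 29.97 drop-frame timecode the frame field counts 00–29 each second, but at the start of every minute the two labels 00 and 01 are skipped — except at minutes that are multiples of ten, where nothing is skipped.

Ten DF minutes hold 17982 frames, so frame 926 lies in block 0 (frames 0–17981) with 926 frames into that block.
The block's first minute is 1800 frames and the rest 1798 each; 926 frames reaches minute 0, so 0 × 18 + 0 × 2 = 0 labels have been skipped so far.
Adding those back, label number 926 + 0 = 926 at 30 labels/s is 30 s + 26 f = 0 h 0 min 30 s frame 26, i.e. 00:00:30;26.

00:00:30;26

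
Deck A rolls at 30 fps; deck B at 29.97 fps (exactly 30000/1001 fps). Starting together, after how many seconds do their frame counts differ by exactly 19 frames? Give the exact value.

19019/30 seconds

The gap grows by |30000/1001 − 30| = 30/1001 frames per second.
Time for a 19-frame gap: 19 ÷ (30/1001) = 19019/30 s.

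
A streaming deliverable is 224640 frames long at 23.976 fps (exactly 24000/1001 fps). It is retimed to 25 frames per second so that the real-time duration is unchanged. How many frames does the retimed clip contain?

234234 frames

Target frames = source frames × (target rate / source rate) = 224640 × (25)/(24000/1001) = 224640 × 1001/960 = 234234.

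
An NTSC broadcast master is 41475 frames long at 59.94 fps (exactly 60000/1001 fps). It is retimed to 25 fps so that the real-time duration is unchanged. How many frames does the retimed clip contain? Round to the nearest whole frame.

Frames at target rate = 41475 × (25) / (60000/1001) = 553553/32 ≈ 17298.531.
Nearest whole frame: 17299.

17299 frames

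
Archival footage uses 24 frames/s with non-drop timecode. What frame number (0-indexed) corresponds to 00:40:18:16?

58048

Total seconds to the label: (0 × 3600 + 40 × 60 + 18) = 2418.
Frame index = 2418 × 24 + 16 = 58048.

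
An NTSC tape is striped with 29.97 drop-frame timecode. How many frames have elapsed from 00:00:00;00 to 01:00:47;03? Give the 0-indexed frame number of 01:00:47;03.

109305

Complete 10-minute blocks: 6, each 17982 frames → 107892.
Remaining 0 whole minutes in the current block: 0 frames.
Within the current minute: 47 × 30 + 3 = 1413. Total = 107892 + 0 + 1413 = 109305.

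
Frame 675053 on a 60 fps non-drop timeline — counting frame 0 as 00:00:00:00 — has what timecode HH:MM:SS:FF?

03:07:30:53

675053 ÷ 60 = 11250 full seconds, remainder 53 frames.
11250 s = 3 h 7 min 30 s.
Timecode: 03:07:30:53.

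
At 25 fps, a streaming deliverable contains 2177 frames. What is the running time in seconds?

Running time = 2177 / (25) = 87.08 s.

87.08 seconds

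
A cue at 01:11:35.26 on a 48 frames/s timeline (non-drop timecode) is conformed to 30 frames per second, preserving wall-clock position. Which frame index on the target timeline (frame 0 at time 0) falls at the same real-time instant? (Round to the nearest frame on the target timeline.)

Source frame index: (1×3600 + 11×60 + 35) × 48 + 26 = 206186.
Real time: 206186 / (48) = 103093/24 s.
Target frame: (103093/24) × (30) = 515465/4 ≈ 128866.250 → 128866.

frame 128866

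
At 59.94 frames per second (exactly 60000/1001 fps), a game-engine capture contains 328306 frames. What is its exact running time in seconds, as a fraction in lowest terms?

Running time = 328306 ÷ (60000/1001) = 328306 × 1001/60000 = 164317153/30000 s.

164317153/30000 seconds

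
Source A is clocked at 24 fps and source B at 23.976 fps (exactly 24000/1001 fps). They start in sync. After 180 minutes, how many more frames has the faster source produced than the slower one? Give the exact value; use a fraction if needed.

180 min = 10800 s.
A emits 24 × 10800 = 259200 frames; B emits 24000/1001 × 10800 = 259200000/1001.
Difference = 259200/1001 frames (≈ 258.9411); B is behind A.

259200/1001 frames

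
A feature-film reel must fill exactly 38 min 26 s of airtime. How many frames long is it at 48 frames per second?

38 min 26 s = 2306 s.
Frames = 2306 × 48 = 110688.

110688 frames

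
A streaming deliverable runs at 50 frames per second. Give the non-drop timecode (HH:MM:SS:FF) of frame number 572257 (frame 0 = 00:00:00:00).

03:10:45:07

572257 ÷ 50 = 11445 full seconds, remainder 7 frames.
11445 s = 3 h 10 min 45 s.
Timecode: 03:10:45:07.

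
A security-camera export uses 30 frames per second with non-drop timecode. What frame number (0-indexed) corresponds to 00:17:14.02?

Total seconds to the label: (0 × 3600 + 17 × 60 + 14) = 1034.
Frame index = 1034 × 30 + 2 = 31022.

frame 31022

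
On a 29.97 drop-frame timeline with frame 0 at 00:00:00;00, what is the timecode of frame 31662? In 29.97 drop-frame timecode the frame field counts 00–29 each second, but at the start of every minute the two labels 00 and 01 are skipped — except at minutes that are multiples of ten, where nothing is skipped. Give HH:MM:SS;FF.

00:17:36;14

Ten DF minutes hold 17982 frames, so frame 31662 lies in block 1 (frames 17982–35963) with 13680 frames into that block.
The block's first minute is 1800 frames and the rest 1798 each; 13680 frames reaches minute 7, so 1 × 18 + 7 × 2 = 32 labels have been skipped so far.
Adding those back, label number 31662 + 32 = 31694 at 30 labels/s is 1056 s + 14 f = 0 h 17 min 36 s frame 14, i.e. 00:17:36;14.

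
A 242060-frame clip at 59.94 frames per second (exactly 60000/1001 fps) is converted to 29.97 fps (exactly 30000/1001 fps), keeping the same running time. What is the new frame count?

121030 frames

Target frames = source frames × (target rate / source rate) = 242060 × (30000/1001)/(60000/1001) = 242060 × 1/2 = 121030.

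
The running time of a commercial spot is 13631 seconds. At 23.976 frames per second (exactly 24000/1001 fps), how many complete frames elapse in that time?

Frames = 13631 × 24000/1001 = 327144000/1001 ≈ 326817.1828.
Complete frames: 326817.

326817 frames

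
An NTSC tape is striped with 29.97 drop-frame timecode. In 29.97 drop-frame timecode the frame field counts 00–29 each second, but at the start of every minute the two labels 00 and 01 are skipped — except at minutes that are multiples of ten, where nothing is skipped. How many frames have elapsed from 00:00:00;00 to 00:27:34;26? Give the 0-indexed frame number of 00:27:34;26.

49596

As if non-drop at 30 labels/s: (0 × 3600 + 27 × 60 + 34) × 30 + 26 = 49646.
Minute boundaries passed: 27; those not divisible by 10: 27 − 2 = 25; dropped labels = 2 × 25 = 50.
Actual frame index = 49646 − 50 = 49596.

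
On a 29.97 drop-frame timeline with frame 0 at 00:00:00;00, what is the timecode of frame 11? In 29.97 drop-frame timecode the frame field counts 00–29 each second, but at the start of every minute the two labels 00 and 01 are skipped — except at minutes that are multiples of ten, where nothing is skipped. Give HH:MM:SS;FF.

Ten DF minutes hold 17982 frames, so frame 11 lies in block 0 (frames 0–17981) with 11 frames into that block.
The block's first minute is 1800 frames and the rest 1798 each; 11 frames reaches minute 0, so 0 × 18 + 0 × 2 = 0 labels have been skipped so far.
Adding those back, label number 11 + 0 = 11 at 30 labels/s is 0 s + 11 f = 0 h 0 min 0 s frame 11, i.e. 00:00:00;11.

00:00:00;11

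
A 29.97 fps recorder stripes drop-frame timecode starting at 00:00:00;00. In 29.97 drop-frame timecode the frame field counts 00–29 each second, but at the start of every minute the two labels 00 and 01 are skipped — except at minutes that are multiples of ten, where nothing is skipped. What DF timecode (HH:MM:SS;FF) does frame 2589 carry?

Ten DF minutes hold 17982 frames, so frame 2589 lies in block 0 (frames 0–17981) with 2589 frames into that block.
The block's first minute is 1800 frames and the rest 1798 each; 2589 frames reaches minute 1, so 0 × 18 + 1 × 2 = 2 labels have been skipped so far.
Adding those back, label number 2589 + 2 = 2591 at 30 labels/s is 86 s + 11 f = 0 h 1 min 26 s frame 11, i.e. 00:01:26;11.

00:01:26;11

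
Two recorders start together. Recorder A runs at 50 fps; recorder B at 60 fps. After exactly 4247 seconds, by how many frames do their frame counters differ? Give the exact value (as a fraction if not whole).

42470 frames

A emits 50 × 4247 = 212350 frames; B emits 60 × 4247 = 254820.
Difference = 42470 frames; B is ahead of A.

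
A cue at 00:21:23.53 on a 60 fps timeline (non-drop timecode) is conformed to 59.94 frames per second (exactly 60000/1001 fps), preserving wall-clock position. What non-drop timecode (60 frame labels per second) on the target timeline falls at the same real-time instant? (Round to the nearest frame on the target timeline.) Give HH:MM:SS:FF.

00:21:22:36

Source frame index: (0×3600 + 21×60 + 23) × 60 + 53 = 77033.
Real time: 77033 / (60) = 77033/60 s.
Target frame: (77033/60) × (60000/1001) = 7003000/91 ≈ 76956.044 → 76956.
At 60 labels/s: frame 76956 → 00:21:22:36.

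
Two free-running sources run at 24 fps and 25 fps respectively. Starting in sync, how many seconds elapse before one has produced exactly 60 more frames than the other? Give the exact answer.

The gap grows by |25 − 24| = 1 frame per second.
Time for a 60-frame gap: 60 ÷ (1) = 60 s.

60 seconds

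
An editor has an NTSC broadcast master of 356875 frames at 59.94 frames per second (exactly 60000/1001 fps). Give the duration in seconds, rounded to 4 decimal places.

Running time = 356875 × 1001/60000 = 571571/96 s ≈ 5953.8646 s.

5953.8646 seconds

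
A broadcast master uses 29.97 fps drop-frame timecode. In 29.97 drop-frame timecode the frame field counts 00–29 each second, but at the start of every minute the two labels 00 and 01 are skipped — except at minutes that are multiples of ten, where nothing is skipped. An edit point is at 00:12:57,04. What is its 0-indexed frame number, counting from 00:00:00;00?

23292

As if non-drop at 30 labels/s: (0 × 3600 + 12 × 60 + 57) × 30 + 4 = 23314.
Minute boundaries passed: 12; those not divisible by 10: 12 − 1 = 11; dropped labels = 2 × 11 = 22.
Actual frame index = 23314 − 22 = 23292.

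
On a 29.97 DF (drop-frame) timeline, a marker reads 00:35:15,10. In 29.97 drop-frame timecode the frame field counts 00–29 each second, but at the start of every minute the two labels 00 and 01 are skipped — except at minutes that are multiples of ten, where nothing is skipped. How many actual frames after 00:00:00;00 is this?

As if non-drop at 30 labels/s: (0 × 3600 + 35 × 60 + 15) × 30 + 10 = 63460.
Minute boundaries passed: 35; those not divisible by 10: 35 − 3 = 32; dropped labels = 2 × 32 = 64.
Actual frame index = 63460 − 64 = 63396.

63396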